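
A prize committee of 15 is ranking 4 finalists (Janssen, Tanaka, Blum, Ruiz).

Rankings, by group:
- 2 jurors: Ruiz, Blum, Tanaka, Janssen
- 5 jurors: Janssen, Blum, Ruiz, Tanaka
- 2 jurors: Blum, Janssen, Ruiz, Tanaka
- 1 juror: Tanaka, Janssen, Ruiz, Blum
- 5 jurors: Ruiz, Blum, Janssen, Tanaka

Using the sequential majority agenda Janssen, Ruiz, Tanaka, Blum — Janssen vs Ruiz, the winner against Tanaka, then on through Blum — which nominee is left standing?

Blum

Round 1: Janssen vs Ruiz — 8–7, Janssen advances.
Round 2: Janssen vs Tanaka — 12–3, Janssen advances.
Round 3: Janssen vs Blum — 6–9, Blum advances.
Blum survives the agenda.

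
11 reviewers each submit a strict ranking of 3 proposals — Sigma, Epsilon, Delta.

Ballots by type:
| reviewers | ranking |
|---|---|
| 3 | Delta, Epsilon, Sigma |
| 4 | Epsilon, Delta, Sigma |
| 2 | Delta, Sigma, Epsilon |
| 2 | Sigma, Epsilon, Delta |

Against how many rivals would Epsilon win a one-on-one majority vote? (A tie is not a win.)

Epsilon against each rival (11 reviewers):
Epsilon vs Sigma: Epsilon preferred on 3+4 = 7 ballots; Epsilon wins 7–4.
Epsilon vs Delta: Epsilon, 6–5.
Epsilon beats Sigma, Delta — 2 pairwise wins.

2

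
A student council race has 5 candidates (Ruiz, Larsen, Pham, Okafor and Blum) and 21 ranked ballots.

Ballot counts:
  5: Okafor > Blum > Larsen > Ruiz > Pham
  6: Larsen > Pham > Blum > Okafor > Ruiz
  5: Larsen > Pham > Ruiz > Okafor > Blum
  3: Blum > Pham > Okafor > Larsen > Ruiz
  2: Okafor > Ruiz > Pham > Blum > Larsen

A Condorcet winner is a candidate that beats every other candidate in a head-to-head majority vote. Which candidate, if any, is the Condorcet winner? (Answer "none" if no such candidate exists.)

Larsen

Pairwise majorities:
Ruiz vs Larsen: Ruiz preferred on 2 ballots; Larsen wins 19–2.
Ruiz vs Pham: 7 to 14, Pham.
Ruiz vs Okafor: Ruiz is ranked higher on 5 ballots, Okafor on 16. Okafor wins 16–5.
Ruiz vs Blum: Ruiz is ranked higher on 5+2 = 7 ballots, Blum on 14. Blum wins 14–7.
Larsen vs Pham: 5+6+5 = 16 for Larsen, 5 for Pham — Larsen by 16–5.
Larsen vs Okafor: 6+5 = 11 for Larsen, 10 for Okafor — Larsen by 11–10.
Larsen–Blum: Larsen 11–10.
Pham vs Okafor: 6+5+3 = 14 for Pham, 7 for Okafor — Pham by 14–7.
Pham vs Blum: Pham, 13–8.
Okafor vs Blum: Okafor wins 12–9.
Larsen wins every pairwise contest, so Larsen is the Condorcet winner.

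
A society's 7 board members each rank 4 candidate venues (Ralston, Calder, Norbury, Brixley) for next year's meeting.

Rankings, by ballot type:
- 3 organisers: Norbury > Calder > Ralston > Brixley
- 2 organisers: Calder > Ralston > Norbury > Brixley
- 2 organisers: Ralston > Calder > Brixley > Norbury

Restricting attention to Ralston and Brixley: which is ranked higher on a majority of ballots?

Ballots ranking Ralston above Brixley: 3 + 2 + 2 = 7.
Ballots ranking Brixley above Ralston: 7 − 7 = 0.
Ralston wins the head-to-head 7–0.

Ralston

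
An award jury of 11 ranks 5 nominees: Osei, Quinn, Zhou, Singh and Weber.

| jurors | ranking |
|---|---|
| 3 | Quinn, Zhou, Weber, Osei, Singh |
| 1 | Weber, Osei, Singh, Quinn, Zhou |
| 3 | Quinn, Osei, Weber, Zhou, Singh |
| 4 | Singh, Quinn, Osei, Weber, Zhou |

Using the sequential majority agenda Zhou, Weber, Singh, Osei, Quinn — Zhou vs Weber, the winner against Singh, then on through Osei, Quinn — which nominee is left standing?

Quinn

Round 1: Zhou vs Weber — 3–8, Weber advances.
Round 2: Weber vs Singh — 7–4, Weber advances.
Round 3: Weber vs Osei — 4–7, Osei advances.
Round 4: Osei vs Quinn — 1–10, Quinn advances.
Quinn survives the agenda.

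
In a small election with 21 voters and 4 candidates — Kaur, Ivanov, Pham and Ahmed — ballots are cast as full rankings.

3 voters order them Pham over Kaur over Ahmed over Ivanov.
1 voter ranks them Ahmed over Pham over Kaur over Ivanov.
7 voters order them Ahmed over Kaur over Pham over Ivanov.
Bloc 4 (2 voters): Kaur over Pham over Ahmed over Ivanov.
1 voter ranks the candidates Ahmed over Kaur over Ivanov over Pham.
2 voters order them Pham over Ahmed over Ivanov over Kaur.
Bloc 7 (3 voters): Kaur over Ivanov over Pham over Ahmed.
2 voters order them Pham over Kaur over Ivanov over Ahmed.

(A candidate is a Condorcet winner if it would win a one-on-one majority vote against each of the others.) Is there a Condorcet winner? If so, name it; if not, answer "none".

none

Pairwise majorities:
Kaur vs Ivanov: 19 to 2, Kaur.
Kaur vs Pham: Kaur is ranked higher on 7+2+1+3 = 13 ballots, Pham on 8. Kaur wins 13–8.
Kaur vs Ahmed: Kaur is ranked higher on 3+2+3+2 = 10 ballots, Ahmed on 11. Ahmed wins 11–10.
Ivanov vs Pham: 1+3 = 4 for Ivanov, 17 for Pham — Pham by 17–4.
Ivanov vs Ahmed: Ivanov preferred on 3+2 = 5 ballots; Ahmed wins 16–5.
Pham vs Ahmed: 3+2+2+3+2 = 12 for Pham, 9 for Ahmed — Pham by 12–9.
No candidate is unbeaten: Kaur loses to Ahmed; Ivanov loses to Kaur; Pham loses to Kaur; Ahmed loses to Pham. In particular Kaur beats Pham beats Ahmed beats Kaur is a majority cycle — no Condorcet winner exists.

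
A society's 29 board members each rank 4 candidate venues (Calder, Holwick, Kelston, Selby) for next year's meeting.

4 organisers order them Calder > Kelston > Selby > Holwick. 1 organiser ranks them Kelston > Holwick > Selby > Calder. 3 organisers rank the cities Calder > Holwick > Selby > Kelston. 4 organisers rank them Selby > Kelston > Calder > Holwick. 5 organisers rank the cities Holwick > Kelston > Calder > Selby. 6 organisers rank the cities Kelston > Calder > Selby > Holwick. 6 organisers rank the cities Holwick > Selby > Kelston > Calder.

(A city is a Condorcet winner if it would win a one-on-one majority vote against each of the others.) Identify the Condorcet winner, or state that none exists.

Kelston

Check each pair by majority over 29 ballots:
Calder vs Holwick: Calder wins 17–12.
Calder vs Kelston: 7 to 22, Kelston.
Calder vs Selby: Calder is ranked higher on 4+3+5+6 = 18 ballots, Selby on 11. Calder wins 18–11.
Holwick vs Kelston: Holwick is ranked higher on 3+5+6 = 14 ballots, Kelston on 15. Kelston wins 15–14.
Holwick vs Selby: 1+3+5+6 = 15 for Holwick, 14 for Selby — Holwick by 15–14.
Kelston–Selby: Kelston 16–13.
Only Kelston has no losses; Kelston is the Condorcet winner.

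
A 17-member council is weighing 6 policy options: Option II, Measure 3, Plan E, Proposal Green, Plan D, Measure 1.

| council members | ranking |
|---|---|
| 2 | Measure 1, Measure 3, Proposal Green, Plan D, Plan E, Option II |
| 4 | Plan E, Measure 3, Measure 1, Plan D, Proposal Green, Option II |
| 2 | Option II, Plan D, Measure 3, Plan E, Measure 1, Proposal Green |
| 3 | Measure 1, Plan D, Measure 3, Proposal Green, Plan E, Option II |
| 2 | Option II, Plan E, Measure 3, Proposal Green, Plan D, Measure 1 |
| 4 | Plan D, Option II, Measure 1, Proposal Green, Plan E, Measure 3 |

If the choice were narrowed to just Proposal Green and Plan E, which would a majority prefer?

Proposal Green

Ballots ranking Proposal Green above Plan E: 2 + 3 + 4 = 9.
Ballots ranking Plan E above Proposal Green: 17 − 9 = 8.
Proposal Green wins the head-to-head 9–8.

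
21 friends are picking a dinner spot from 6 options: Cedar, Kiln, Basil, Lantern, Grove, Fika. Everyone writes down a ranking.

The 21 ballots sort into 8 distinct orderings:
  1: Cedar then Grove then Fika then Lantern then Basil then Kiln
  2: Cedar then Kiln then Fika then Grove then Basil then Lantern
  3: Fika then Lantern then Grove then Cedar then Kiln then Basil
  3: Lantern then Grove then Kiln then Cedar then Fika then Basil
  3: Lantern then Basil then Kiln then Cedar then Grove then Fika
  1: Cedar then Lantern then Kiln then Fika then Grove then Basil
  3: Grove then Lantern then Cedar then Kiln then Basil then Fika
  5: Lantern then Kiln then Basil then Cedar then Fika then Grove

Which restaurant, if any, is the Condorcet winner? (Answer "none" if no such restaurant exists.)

Lantern

Head-to-head results (21 friends):
Cedar vs Kiln: 10 to 11, Kiln.
Cedar vs Basil: Cedar is ranked higher on 1+2+3+3+1+3 = 13 ballots, Basil on 8. Cedar wins 13–8.
Cedar vs Lantern: Cedar is ranked higher on 1+2+1 = 4 ballots, Lantern on 17. Lantern wins 17–4.
Cedar vs Grove: Cedar is ranked higher on 1+2+3+1+5 = 12 ballots, Grove on 9. Cedar wins 12–9.
Cedar vs Fika: Cedar preferred on 18 ballots; Cedar wins 18–3.
Kiln vs Basil: 2+3+3+1+3+5 = 17 for Kiln, 4 for Basil — Kiln by 17–4.
Kiln vs Lantern: 2 for Kiln, 19 for Lantern — Lantern by 19–2.
Kiln vs Grove: Kiln is ranked higher on 2+3+1+5 = 11 ballots, Grove on 10. Kiln wins 11–10.
Kiln vs Fika: 17 to 4, Kiln.
Basil vs Lantern: Basil is ranked higher on 2 ballots, Lantern on 19. Lantern wins 19–2.
Basil vs Grove: Basil is ranked higher on 3+5 = 8 ballots, Grove on 13. Grove wins 13–8.
Basil vs Fika: Basil is ranked higher on 3+3+5 = 11 ballots, Fika on 10. Basil wins 11–10.
Lantern vs Grove: Lantern is ranked higher on 3+3+3+1+5 = 15 ballots, Grove on 6. Lantern wins 15–6.
Lantern vs Fika: 15 to 6, Lantern.
Grove vs Fika: 10 to 11, Fika.
Lantern beats each of Cedar, Kiln, Basil, Grove, Fika — Lantern is the Condorcet winner.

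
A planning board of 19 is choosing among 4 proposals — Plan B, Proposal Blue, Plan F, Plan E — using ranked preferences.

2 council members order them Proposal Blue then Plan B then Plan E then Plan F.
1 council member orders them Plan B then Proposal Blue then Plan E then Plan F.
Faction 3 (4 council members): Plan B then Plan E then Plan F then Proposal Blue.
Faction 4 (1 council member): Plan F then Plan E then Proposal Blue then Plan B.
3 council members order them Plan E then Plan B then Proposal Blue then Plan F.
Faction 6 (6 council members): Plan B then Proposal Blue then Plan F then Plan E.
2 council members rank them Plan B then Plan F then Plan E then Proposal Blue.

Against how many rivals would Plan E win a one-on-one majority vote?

2

Plan E against each rival (19 council members):
Plan E vs Plan B: Plan B, 15–4.
Plan E vs Proposal Blue: 4+1+3+2 = 10 for Plan E, 9 for Proposal Blue — Plan E by 10–9.
Plan E vs Plan F: Plan E wins 10–9.
Plan E beats Proposal Blue, Plan F; loses to Plan B — 2 pairwise wins.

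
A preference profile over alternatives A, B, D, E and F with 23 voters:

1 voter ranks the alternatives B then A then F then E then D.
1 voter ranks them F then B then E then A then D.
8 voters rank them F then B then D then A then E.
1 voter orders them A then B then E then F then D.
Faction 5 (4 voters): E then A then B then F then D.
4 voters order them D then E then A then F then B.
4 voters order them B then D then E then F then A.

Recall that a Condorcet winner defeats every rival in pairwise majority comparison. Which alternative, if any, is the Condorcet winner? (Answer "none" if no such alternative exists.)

Pairwise majorities:
A–B: B 14–9.
A vs D: A preferred on 1+1+1+4 = 7 ballots; D wins 16–7.
A–E: E 13–10.
A vs F: F wins 13–10.
B–D: B 19–4.
B vs E: 1+1+8+1+4 = 15 for B, 8 for E — B by 15–8.
B vs F: B preferred on 1+1+4+4 = 10 ballots; F wins 13–10.
D vs E: D, 16–7.
D vs F: F wins 15–8.
E vs F: 13 to 10, E.
Each alternative drops at least one matchup (A loses to B; B loses to F; D loses to B; E loses to B; F loses to E); the cycle B > E > F > B rules out a Condorcet winner.

none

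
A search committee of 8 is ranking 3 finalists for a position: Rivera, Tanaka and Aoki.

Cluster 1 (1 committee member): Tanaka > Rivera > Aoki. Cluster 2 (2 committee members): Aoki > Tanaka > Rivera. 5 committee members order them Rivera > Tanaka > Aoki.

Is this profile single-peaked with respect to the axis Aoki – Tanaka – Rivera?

yes

Axis positions: Aoki=1, Tanaka=2, Rivera=3.
Cluster 1 (peak Tanaka at position 2): ranking walks positions 2-3-1, expanding outward from the peak — single-peaked.
Cluster 2 (peak Aoki at position 1): ranking walks positions 1-2-3, expanding outward from the peak — single-peaked.
Cluster 3 (peak Rivera at position 3): ranking walks positions 3-2-1, expanding outward from the peak — single-peaked.
Every ranking is single-peaked on this axis.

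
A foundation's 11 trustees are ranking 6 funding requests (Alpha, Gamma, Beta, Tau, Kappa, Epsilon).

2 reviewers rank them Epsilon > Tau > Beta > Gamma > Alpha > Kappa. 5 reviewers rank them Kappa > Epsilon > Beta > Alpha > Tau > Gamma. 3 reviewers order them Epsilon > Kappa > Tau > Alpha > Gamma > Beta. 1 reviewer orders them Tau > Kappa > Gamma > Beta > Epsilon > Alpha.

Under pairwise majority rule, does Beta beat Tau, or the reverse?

Tau

Ballots ranking Beta above Tau: 5.
Ballots ranking Tau above Beta: 11 − 5 = 6.
Tau wins the head-to-head 6–5.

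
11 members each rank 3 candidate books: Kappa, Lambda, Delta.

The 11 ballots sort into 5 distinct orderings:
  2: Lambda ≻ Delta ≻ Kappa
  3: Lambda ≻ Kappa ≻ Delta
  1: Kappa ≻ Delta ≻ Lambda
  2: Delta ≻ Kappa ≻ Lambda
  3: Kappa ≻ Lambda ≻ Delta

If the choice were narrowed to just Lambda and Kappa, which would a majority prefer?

Ballots ranking Lambda above Kappa: 2 + 3 = 5.
Ballots ranking Kappa above Lambda: 11 − 5 = 6.
Kappa wins the head-to-head 6–5.

Kappa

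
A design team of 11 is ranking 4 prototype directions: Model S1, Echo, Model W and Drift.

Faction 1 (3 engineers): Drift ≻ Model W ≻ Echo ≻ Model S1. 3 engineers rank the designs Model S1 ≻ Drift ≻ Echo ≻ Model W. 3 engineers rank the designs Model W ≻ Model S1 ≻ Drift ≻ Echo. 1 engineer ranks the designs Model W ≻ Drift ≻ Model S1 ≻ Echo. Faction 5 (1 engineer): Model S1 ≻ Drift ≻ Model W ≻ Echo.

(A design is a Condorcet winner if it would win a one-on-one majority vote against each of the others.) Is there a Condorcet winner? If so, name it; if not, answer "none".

Check each pair by majority over 11 ballots:
Model S1 vs Echo: Model S1 preferred on 3+3+1+1 = 8 ballots; Model S1 wins 8–3.
Model S1 vs Model W: Model S1 is ranked higher on 3+1 = 4 ballots, Model W on 7. Model W wins 7–4.
Model S1 vs Drift: 7 to 4, Model S1.
Echo vs Model W: Echo is ranked higher on 3 ballots, Model W on 8. Model W wins 8–3.
Echo vs Drift: 0 for Echo, 11 for Drift — Drift by 11–0.
Model W vs Drift: 3+1 = 4 for Model W, 7 for Drift — Drift by 7–4.
Each design drops at least one matchup (Model S1 loses to Model W; Echo loses to Model S1; Model W loses to Drift; Drift loses to Model S1); the cycle Model S1 beats Drift beats Model W beats Model S1 rules out a Condorcet winner.

none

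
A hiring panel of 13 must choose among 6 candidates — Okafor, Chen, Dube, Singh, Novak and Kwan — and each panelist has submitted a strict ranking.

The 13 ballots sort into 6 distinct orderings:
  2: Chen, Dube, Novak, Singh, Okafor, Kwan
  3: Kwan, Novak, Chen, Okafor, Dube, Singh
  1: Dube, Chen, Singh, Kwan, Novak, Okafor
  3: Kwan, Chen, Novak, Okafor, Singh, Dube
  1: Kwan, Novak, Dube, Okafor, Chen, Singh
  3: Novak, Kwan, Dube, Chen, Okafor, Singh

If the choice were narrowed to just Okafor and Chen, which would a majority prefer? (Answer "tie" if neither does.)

Ballots ranking Okafor above Chen: 1.
Ballots ranking Chen above Okafor: 13 − 1 = 12.
Chen wins the head-to-head 12–1.

Chen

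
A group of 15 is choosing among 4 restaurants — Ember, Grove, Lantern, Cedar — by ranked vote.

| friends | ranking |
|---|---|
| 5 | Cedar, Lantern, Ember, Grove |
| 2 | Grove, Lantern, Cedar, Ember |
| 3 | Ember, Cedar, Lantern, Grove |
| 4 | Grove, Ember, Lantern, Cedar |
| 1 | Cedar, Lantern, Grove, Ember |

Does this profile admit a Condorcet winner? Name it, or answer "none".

Cedar

Head-to-head results (15 friends):
Ember vs Grove: 5+3 = 8 for Ember, 7 for Grove — Ember by 8–7.
Ember vs Lantern: Ember is ranked higher on 3+4 = 7 ballots, Lantern on 8. Lantern wins 8–7.
Ember vs Cedar: 7 to 8, Cedar.
Grove vs Lantern: 2+4 = 6 for Grove, 9 for Lantern — Lantern by 9–6.
Grove vs Cedar: 2+4 = 6 for Grove, 9 for Cedar — Cedar by 9–6.
Lantern vs Cedar: 6 to 9, Cedar.
Cedar beats each of Ember, Grove, Lantern — Cedar is the Condorcet winner.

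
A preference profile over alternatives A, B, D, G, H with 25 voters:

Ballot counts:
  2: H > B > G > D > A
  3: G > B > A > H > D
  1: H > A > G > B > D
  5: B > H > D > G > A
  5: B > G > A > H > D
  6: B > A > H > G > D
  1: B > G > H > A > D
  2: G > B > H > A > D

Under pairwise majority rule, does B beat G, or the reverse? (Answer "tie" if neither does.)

B

Ballots ranking B above G: 2 + 5 + 5 + 6 + 1 = 19.
Ballots ranking G above B: 25 − 19 = 6.
B wins the head-to-head 19–6.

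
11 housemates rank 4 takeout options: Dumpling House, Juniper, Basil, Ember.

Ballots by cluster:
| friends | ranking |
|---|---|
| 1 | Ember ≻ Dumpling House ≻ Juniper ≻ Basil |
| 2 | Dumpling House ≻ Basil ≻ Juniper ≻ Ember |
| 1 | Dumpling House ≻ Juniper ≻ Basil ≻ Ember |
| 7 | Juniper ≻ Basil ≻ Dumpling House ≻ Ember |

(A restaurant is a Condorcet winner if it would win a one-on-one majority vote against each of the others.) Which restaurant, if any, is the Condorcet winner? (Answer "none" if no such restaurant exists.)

Pairwise majorities:
Dumpling House vs Juniper: Dumpling House is ranked higher on 1+2+1 = 4 ballots, Juniper on 7. Juniper wins 7–4.
Dumpling House vs Basil: Dumpling House is ranked higher on 1+2+1 = 4 ballots, Basil on 7. Basil wins 7–4.
Dumpling House vs Ember: Dumpling House is ranked higher on 2+1+7 = 10 ballots, Ember on 1. Dumpling House wins 10–1.
Juniper vs Basil: 1+1+7 = 9 for Juniper, 2 for Basil — Juniper by 9–2.
Juniper vs Ember: Juniper is ranked higher on 2+1+7 = 10 ballots, Ember on 1. Juniper wins 10–1.
Basil vs Ember: Basil preferred on 2+1+7 = 10 ballots; Basil wins 10–1.
Juniper wins every pairwise contest, so Juniper is the Condorcet winner.

Juniper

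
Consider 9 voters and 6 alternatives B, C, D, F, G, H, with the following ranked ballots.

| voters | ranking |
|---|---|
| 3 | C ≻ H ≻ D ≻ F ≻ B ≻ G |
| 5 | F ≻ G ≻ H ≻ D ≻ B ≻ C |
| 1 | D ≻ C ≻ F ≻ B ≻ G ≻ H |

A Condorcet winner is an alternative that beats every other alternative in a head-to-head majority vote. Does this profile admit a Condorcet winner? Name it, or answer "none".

F

Check each pair by majority over 9 ballots:
B vs C: B preferred on 5 ballots; B wins 5–4.
B vs D: D wins 9–0.
B vs F: F, 9–0.
B vs G: 3+1 = 4 for B, 5 for G — G by 5–4.
B vs H: 1 to 8, H.
C–D: D 6–3.
C vs F: C is ranked higher on 3+1 = 4 ballots, F on 5. F wins 5–4.
C vs G: G wins 5–4.
C vs H: C preferred on 3+1 = 4 ballots; H wins 5–4.
D–F: F 5–4.
D vs G: G, 5–4.
D vs H: H wins 8–1.
F vs G: F wins 9–0.
F vs H: F is ranked higher on 5+1 = 6 ballots, H on 3. F wins 6–3.
G vs H: 6 to 3, G.
F wins every pairwise contest, so F is the Condorcet winner.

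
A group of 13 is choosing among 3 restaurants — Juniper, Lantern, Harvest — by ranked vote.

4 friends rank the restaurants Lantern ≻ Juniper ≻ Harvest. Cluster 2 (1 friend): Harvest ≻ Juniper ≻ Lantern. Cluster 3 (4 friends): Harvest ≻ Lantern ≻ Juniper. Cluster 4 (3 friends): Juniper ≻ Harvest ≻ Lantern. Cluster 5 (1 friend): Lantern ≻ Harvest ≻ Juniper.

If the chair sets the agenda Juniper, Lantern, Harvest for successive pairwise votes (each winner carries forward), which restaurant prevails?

Round 1: Juniper vs Lantern — 4–9, Lantern advances.
Round 2: Lantern vs Harvest — 5–8, Harvest advances.
The agenda winner is Harvest.

Harvest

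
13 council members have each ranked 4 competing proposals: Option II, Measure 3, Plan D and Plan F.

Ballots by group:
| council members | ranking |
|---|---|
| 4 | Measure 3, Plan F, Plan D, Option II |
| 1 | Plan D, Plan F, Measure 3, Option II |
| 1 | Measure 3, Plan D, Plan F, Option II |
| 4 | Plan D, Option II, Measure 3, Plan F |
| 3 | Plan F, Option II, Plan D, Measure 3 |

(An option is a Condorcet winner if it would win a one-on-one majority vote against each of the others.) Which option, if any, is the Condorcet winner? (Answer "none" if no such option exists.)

Check each pair by majority over 13 ballots:
Option II vs Measure 3: Option II preferred on 4+3 = 7 ballots; Option II wins 7–6.
Option II–Plan D: Plan D 10–3.
Option II vs Plan F: 4 to 9, Plan F.
Measure 3 vs Plan D: Measure 3 is ranked higher on 4+1 = 5 ballots, Plan D on 8. Plan D wins 8–5.
Measure 3–Plan F: Measure 3 9–4.
Plan D vs Plan F: 6 to 7, Plan F.
Each option drops at least one matchup (Option II loses to Plan D; Measure 3 loses to Option II; Plan D loses to Plan F; Plan F loses to Measure 3); the cycle Option II → Measure 3 → Plan F → Option II rules out a Condorcet winner.

none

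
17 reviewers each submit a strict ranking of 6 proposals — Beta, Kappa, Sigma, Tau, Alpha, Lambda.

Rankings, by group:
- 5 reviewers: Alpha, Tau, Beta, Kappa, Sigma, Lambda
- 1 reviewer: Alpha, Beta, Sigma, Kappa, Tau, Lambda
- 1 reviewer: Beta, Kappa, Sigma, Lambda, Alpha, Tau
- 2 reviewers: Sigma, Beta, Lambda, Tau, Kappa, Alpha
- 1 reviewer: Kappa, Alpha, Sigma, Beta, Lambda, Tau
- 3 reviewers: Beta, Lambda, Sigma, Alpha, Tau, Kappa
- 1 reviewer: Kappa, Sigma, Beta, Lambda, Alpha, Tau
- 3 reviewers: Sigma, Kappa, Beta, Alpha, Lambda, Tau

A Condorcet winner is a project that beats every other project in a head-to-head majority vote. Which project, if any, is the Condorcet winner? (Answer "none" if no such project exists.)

Head-to-head results (17 reviewers):
Beta vs Kappa: 5+1+1+2+3 = 12 for Beta, 5 for Kappa — Beta by 12–5.
Beta vs Sigma: Beta is ranked higher on 5+1+1+3 = 10 ballots, Sigma on 7. Beta wins 10–7.
Beta vs Tau: Beta preferred on 12 ballots; Beta wins 12–5.
Beta vs Alpha: Beta is ranked higher on 1+2+3+1+3 = 10 ballots, Alpha on 7. Beta wins 10–7.
Beta vs Lambda: Beta is ranked higher on 17 ballots, Lambda on 0. Beta wins 17–0.
Kappa vs Sigma: 8 to 9, Sigma.
Kappa vs Tau: 1+1+1+1+3 = 7 for Kappa, 10 for Tau — Tau by 10–7.
Kappa vs Alpha: 1+2+1+1+3 = 8 for Kappa, 9 for Alpha — Alpha by 9–8.
Kappa vs Lambda: Kappa preferred on 5+1+1+1+1+3 = 12 ballots; Kappa wins 12–5.
Sigma vs Tau: Sigma preferred on 12 ballots; Sigma wins 12–5.
Sigma vs Alpha: 10 to 7, Sigma.
Sigma vs Lambda: Sigma is ranked higher on 14 ballots, Lambda on 3. Sigma wins 14–3.
Tau vs Alpha: Tau preferred on 2 ballots; Alpha wins 15–2.
Tau vs Lambda: Tau preferred on 5+1 = 6 ballots; Lambda wins 11–6.
Alpha vs Lambda: Alpha preferred on 5+1+1+3 = 10 ballots; Alpha wins 10–7.
Beta defeats every rival head-to-head and is the Condorcet winner.

Beta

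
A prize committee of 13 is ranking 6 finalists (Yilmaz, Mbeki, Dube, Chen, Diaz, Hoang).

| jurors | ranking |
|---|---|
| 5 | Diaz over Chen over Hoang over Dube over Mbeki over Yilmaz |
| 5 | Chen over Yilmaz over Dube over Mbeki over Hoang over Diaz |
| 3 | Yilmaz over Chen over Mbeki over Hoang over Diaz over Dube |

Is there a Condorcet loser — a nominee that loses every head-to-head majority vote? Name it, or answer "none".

none

Head-to-head results (13 jurors):
Yilmaz vs Mbeki: Yilmaz, 8–5.
Yilmaz vs Dube: Yilmaz is ranked higher on 5+3 = 8 ballots, Dube on 5. Yilmaz wins 8–5.
Yilmaz vs Chen: Yilmaz is ranked higher on 3 ballots, Chen on 10. Chen wins 10–3.
Yilmaz vs Diaz: 5+3 = 8 for Yilmaz, 5 for Diaz — Yilmaz by 8–5.
Yilmaz–Hoang: Yilmaz 8–5.
Mbeki vs Dube: Mbeki preferred on 3 ballots; Dube wins 10–3.
Mbeki–Chen: Chen 13–0.
Mbeki vs Diaz: 5+3 = 8 for Mbeki, 5 for Diaz — Mbeki by 8–5.
Mbeki vs Hoang: Mbeki, 8–5.
Dube vs Chen: Dube preferred on 0 ballots; Chen wins 13–0.
Dube vs Diaz: Dube preferred on 5 ballots; Diaz wins 8–5.
Dube vs Hoang: 5 for Dube, 8 for Hoang — Hoang by 8–5.
Chen vs Diaz: 5+3 = 8 for Chen, 5 for Diaz — Chen by 8–5.
Chen vs Hoang: Chen is ranked higher on 5+5+3 = 13 ballots, Hoang on 0. Chen wins 13–0.
Diaz vs Hoang: Hoang wins 8–5.
Every nominee wins at least one matchup (Yilmaz beats Mbeki; Mbeki beats Diaz; Dube beats Mbeki; Chen beats Yilmaz; Diaz beats Dube; Hoang beats Dube), so there is no Condorcet loser.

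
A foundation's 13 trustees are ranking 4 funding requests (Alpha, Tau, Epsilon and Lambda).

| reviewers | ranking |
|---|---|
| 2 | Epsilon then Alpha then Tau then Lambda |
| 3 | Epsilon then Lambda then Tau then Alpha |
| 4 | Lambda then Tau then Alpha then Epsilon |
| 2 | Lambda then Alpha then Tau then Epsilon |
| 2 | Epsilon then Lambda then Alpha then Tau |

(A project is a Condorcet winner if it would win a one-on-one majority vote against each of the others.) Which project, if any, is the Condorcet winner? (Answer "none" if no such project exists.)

Pairwise majorities:
Alpha–Tau: Tau 7–6.
Alpha–Epsilon: Epsilon 7–6.
Alpha–Lambda: Lambda 11–2.
Tau–Epsilon: Epsilon 7–6.
Tau vs Lambda: Lambda wins 11–2.
Epsilon vs Lambda: Epsilon wins 7–6.
Only Epsilon has no losses; Epsilon is the Condorcet winner.

Epsilon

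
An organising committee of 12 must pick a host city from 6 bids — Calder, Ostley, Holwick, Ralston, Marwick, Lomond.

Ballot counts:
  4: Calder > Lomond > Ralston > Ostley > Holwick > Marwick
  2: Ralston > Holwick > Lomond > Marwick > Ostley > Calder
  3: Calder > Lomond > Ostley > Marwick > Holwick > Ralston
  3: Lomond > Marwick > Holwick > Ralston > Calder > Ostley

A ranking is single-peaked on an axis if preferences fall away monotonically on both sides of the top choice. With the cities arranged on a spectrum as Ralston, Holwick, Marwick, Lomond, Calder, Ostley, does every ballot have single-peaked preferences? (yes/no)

Axis positions: Ralston=1, Holwick=2, Marwick=3, Lomond=4, Calder=5, Ostley=6.
Group 1: ranking walks positions 5-4-1-6-2-3; Ralston is ranked above Marwick even though Marwick lies between Ralston and the peak Calder on the axis — preferences dip and rise again. Not single-peaked.
Group 2: ranking walks positions 1-2-4-3-6-5; Lomond is ranked above Marwick even though Marwick lies between Lomond and the peak Ralston on the axis — preferences dip and rise again. Not single-peaked.
Group 3 (peak Calder at position 5): ranking walks positions 5-4-6-3-2-1, expanding outward from the peak — single-peaked.
Group 4 (peak Lomond at position 4): ranking walks positions 4-3-2-1-5-6, expanding outward from the peak — single-peaked.
Group 1 violates single-peakedness, so the profile is not single-peaked on this axis.

no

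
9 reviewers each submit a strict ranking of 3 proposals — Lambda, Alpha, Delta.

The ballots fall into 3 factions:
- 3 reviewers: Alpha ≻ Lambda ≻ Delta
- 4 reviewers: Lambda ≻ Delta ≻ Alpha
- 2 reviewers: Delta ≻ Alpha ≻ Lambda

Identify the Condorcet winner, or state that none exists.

none

Head-to-head results (9 reviewers):
Lambda vs Alpha: Lambda is ranked higher on 4 ballots, Alpha on 5. Alpha wins 5–4.
Lambda vs Delta: 7 to 2, Lambda.
Alpha vs Delta: Alpha is ranked higher on 3 ballots, Delta on 6. Delta wins 6–3.
Each project drops at least one matchup (Lambda loses to Alpha; Alpha loses to Delta; Delta loses to Lambda); the cycle Lambda beats Delta beats Alpha beats Lambda rules out a Condorcet winner.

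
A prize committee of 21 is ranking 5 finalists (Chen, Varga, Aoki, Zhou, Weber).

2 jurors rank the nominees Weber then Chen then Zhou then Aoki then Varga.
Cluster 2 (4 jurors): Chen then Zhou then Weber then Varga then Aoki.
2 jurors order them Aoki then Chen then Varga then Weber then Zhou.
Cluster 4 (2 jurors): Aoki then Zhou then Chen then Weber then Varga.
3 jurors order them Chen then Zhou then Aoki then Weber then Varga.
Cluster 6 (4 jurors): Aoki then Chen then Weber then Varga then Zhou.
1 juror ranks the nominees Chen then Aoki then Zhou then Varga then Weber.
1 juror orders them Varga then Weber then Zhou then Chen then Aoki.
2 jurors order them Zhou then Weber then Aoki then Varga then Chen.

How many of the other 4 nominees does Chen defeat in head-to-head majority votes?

Chen against each rival (21 jurors):
Chen vs Varga: Chen wins 18–3.
Chen–Aoki: Chen 11–10.
Chen vs Zhou: Chen, 16–5.
Chen vs Weber: Chen is ranked higher on 4+2+2+3+4+1 = 16 ballots, Weber on 5. Chen wins 16–5.
Chen beats Varga, Aoki, Zhou, Weber — 4 pairwise wins.

4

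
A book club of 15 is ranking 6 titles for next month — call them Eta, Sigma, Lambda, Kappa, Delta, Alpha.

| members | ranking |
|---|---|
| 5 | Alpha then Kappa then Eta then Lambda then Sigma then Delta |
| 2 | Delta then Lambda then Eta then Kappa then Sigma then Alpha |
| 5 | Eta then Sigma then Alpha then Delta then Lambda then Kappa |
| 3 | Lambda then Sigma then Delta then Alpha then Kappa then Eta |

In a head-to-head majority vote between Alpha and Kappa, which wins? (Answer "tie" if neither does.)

Ballots ranking Alpha above Kappa: 5 + 5 + 3 = 13.
Ballots ranking Kappa above Alpha: 15 − 13 = 2.
Alpha wins the head-to-head 13–2.

Alpha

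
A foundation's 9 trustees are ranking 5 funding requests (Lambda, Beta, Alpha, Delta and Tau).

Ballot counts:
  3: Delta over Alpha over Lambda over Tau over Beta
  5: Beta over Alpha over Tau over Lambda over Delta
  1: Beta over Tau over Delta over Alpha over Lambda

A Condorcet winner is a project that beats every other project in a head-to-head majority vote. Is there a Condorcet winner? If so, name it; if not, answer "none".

Beta

Check each pair by majority over 9 ballots:
Lambda vs Beta: Beta wins 6–3.
Lambda vs Alpha: Lambda is ranked higher on 0 ballots, Alpha on 9. Alpha wins 9–0.
Lambda vs Delta: Lambda wins 5–4.
Lambda vs Tau: Tau wins 6–3.
Beta vs Alpha: 6 to 3, Beta.
Beta vs Delta: Beta, 6–3.
Beta vs Tau: 5+1 = 6 for Beta, 3 for Tau — Beta by 6–3.
Alpha vs Delta: Alpha, 5–4.
Alpha vs Tau: 3+5 = 8 for Alpha, 1 for Tau — Alpha by 8–1.
Delta vs Tau: Delta is ranked higher on 3 ballots, Tau on 6. Tau wins 6–3.
Only Beta has no losses; Beta is the Condorcet winner.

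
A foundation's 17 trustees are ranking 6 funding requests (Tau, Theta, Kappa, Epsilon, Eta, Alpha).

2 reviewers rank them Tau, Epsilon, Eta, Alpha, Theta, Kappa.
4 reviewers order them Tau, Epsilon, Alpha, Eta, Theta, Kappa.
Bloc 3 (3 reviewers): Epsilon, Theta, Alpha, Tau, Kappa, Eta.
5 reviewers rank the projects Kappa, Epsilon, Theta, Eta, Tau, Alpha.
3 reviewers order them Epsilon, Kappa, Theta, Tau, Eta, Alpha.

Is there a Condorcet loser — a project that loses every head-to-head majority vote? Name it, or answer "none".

none

Pairwise majorities:
Tau vs Theta: Tau is ranked higher on 2+4 = 6 ballots, Theta on 11. Theta wins 11–6.
Tau–Kappa: Tau 9–8.
Tau vs Epsilon: 2+4 = 6 for Tau, 11 for Epsilon — Epsilon by 11–6.
Tau vs Eta: Tau is ranked higher on 2+4+3+3 = 12 ballots, Eta on 5. Tau wins 12–5.
Tau vs Alpha: 14 to 3, Tau.
Theta vs Kappa: 9 to 8, Theta.
Theta vs Epsilon: Epsilon wins 17–0.
Theta vs Eta: Theta wins 11–6.
Theta vs Alpha: 11 to 6, Theta.
Kappa vs Epsilon: Epsilon, 12–5.
Kappa vs Eta: Kappa is ranked higher on 3+5+3 = 11 ballots, Eta on 6. Kappa wins 11–6.
Kappa vs Alpha: 5+3 = 8 for Kappa, 9 for Alpha — Alpha by 9–8.
Epsilon vs Eta: Epsilon is ranked higher on 2+4+3+5+3 = 17 ballots, Eta on 0. Epsilon wins 17–0.
Epsilon vs Alpha: Epsilon preferred on 2+4+3+5+3 = 17 ballots; Epsilon wins 17–0.
Eta vs Alpha: Eta preferred on 2+5+3 = 10 ballots; Eta wins 10–7.
Every project wins at least one matchup (Tau beats Kappa; Theta beats Tau; Kappa beats Eta; Epsilon beats Tau; Eta beats Alpha; Alpha beats Kappa), so there is no Condorcet loser.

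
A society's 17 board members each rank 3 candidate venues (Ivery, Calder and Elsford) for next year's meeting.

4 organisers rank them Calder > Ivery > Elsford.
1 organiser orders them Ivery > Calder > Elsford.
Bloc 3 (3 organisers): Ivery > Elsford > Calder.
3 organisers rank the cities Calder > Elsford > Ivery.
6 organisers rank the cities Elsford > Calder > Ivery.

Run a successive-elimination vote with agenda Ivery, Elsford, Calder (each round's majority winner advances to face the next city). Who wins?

Round 1: Ivery vs Elsford — 8–9, Elsford advances.
Round 2: Elsford vs Calder — 9–8, Elsford advances.
The agenda winner is Elsford.

Elsford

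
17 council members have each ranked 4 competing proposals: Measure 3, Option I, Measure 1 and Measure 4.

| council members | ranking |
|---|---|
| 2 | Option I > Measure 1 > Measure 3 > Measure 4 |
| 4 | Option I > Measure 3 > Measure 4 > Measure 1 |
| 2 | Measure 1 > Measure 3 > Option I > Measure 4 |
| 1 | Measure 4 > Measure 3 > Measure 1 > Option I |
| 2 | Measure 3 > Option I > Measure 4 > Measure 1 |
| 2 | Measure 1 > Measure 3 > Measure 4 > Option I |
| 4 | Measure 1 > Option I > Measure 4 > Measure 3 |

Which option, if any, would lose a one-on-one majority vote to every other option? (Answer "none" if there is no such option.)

Head-to-head results (17 council members):
Measure 3 vs Option I: Measure 3 is ranked higher on 2+1+2+2 = 7 ballots, Option I on 10. Option I wins 10–7.
Measure 3 vs Measure 1: Measure 3 preferred on 4+1+2 = 7 ballots; Measure 1 wins 10–7.
Measure 3 vs Measure 4: Measure 3, 12–5.
Option I vs Measure 1: 8 to 9, Measure 1.
Option I vs Measure 4: Option I, 14–3.
Measure 1–Measure 4: Measure 1 10–7.
Measure 4 is beaten in every head-to-head and is the Condorcet loser.

Measure 4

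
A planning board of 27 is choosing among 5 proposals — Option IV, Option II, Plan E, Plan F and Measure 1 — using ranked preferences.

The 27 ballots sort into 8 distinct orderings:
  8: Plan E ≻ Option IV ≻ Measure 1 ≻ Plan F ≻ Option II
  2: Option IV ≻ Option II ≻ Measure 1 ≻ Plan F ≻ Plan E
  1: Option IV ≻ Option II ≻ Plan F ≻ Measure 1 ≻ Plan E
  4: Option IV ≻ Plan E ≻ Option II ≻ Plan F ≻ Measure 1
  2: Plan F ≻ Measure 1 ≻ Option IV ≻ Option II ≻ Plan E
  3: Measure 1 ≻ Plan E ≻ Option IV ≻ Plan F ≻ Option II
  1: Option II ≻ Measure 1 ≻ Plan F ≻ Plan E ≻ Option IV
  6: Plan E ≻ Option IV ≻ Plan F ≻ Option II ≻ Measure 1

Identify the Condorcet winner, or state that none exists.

Head-to-head results (27 council members):
Option IV vs Option II: 26 for Option IV, 1 for Option II — Option IV by 26–1.
Option IV vs Plan E: Plan E, 18–9.
Option IV–Plan F: Option IV 24–3.
Option IV–Measure 1: Option IV 21–6.
Option II vs Plan E: 6 to 21, Plan E.
Option II–Plan F: Plan F 19–8.
Option II vs Measure 1: 14 to 13, Option II.
Plan E–Plan F: Plan E 21–6.
Plan E vs Measure 1: 18 to 9, Plan E.
Plan F vs Measure 1: Plan F is ranked higher on 1+4+2+6 = 13 ballots, Measure 1 on 14. Measure 1 wins 14–13.
Plan E defeats every rival head-to-head and is the Condorcet winner.

Plan E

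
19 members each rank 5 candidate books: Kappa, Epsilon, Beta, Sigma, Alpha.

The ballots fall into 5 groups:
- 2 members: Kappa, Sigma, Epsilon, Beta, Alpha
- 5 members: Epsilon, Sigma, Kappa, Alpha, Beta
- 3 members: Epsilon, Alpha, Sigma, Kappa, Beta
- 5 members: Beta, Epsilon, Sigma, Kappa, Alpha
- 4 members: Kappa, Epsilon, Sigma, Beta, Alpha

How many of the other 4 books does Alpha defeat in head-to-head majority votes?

Alpha against each rival (19 members):
Alpha vs Kappa: Kappa wins 16–3.
Alpha vs Epsilon: Alpha preferred on 0 ballots; Epsilon wins 19–0.
Alpha vs Beta: Alpha preferred on 5+3 = 8 ballots; Beta wins 11–8.
Alpha vs Sigma: Alpha preferred on 3 ballots; Sigma wins 16–3.
Alpha beats no one; loses to Kappa, Epsilon, Beta, Sigma — 0 pairwise wins.

0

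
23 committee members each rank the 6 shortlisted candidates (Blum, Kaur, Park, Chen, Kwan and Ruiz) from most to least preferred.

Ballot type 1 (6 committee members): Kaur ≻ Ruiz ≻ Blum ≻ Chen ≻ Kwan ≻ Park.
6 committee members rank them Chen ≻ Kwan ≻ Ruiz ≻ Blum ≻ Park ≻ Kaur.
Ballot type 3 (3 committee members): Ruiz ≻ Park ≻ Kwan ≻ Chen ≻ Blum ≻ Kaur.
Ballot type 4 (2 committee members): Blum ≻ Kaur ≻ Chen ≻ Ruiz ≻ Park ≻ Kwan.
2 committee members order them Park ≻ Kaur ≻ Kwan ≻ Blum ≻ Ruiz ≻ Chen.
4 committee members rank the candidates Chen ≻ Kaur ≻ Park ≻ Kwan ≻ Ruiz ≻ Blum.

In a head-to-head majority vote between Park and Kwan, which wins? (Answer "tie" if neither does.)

Kwan

Ballots ranking Park above Kwan: 3 + 2 + 2 + 4 = 11.
Ballots ranking Kwan above Park: 23 − 11 = 12.
Kwan wins the head-to-head 12–11.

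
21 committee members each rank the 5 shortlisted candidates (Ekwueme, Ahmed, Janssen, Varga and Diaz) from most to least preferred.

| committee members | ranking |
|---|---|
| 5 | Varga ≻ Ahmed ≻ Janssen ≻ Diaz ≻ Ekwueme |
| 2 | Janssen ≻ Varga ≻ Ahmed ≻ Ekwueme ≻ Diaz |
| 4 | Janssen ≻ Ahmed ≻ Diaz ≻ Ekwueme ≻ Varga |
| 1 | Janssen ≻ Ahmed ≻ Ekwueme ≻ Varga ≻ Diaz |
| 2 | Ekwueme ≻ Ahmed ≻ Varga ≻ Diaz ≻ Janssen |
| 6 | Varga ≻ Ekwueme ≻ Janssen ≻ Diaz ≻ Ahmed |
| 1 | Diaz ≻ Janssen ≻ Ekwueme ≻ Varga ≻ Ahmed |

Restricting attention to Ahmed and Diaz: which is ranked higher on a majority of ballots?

Ahmed

Ballots ranking Ahmed above Diaz: 5 + 2 + 4 + 1 + 2 = 14.
Ballots ranking Diaz above Ahmed: 21 − 14 = 7.
Ahmed wins the head-to-head 14–7.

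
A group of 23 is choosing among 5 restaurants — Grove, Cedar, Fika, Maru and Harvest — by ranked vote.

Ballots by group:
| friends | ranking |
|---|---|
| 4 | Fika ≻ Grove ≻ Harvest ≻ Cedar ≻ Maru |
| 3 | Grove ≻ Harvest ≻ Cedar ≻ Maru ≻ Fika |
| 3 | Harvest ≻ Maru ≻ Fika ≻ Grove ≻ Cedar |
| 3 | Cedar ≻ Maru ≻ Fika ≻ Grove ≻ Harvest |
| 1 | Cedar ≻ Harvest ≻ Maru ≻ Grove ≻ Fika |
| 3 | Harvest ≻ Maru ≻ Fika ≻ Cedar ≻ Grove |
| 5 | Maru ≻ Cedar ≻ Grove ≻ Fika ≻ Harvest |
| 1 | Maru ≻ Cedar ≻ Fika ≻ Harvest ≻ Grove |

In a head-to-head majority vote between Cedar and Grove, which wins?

Ballots ranking Cedar above Grove: 3 + 1 + 3 + 5 + 1 = 13.
Ballots ranking Grove above Cedar: 23 − 13 = 10.
Cedar wins the head-to-head 13–10.

Cedar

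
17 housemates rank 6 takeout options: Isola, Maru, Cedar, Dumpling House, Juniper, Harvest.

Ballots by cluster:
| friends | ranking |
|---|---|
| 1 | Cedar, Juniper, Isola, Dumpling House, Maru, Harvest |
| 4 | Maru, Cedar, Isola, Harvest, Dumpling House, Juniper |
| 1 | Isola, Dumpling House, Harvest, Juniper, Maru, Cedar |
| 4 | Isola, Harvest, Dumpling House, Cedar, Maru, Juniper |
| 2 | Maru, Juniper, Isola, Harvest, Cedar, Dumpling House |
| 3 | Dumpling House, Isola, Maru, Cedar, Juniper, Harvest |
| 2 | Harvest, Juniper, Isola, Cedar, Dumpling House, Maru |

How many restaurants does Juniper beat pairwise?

Juniper against each rival (17 friends):
Juniper vs Isola: Isola wins 12–5.
Juniper–Maru: Maru 13–4.
Juniper vs Cedar: Cedar wins 12–5.
Juniper vs Dumpling House: Dumpling House, 12–5.
Juniper vs Harvest: Juniper is ranked higher on 1+2+3 = 6 ballots, Harvest on 11. Harvest wins 11–6.
Juniper beats no one; loses to Isola, Maru, Cedar, Dumpling House, Harvest — 0 pairwise wins.

0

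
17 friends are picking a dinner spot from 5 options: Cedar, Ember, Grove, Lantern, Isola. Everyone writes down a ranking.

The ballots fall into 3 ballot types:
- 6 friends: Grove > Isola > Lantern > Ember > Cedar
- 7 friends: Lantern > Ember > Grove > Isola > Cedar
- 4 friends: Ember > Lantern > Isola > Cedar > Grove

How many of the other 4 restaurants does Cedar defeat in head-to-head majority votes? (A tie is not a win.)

Cedar against each rival (17 friends):
Cedar vs Ember: Cedar is ranked higher on 0 ballots, Ember on 17. Ember wins 17–0.
Cedar–Grove: Grove 13–4.
Cedar vs Lantern: 0 for Cedar, 17 for Lantern — Lantern by 17–0.
Cedar vs Isola: Cedar preferred on 0 ballots; Isola wins 17–0.
Cedar beats no one; loses to Ember, Grove, Lantern, Isola — 0 pairwise wins.

0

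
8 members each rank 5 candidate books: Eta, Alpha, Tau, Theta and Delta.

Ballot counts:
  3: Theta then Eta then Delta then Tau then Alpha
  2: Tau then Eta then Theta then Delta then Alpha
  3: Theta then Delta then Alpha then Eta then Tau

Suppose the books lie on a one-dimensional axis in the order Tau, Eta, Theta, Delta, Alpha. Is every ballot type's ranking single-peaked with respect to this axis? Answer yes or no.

yes

Axis positions: Tau=1, Eta=2, Theta=3, Delta=4, Alpha=5.
Ballot type 1 (peak Theta at position 3): ranking walks positions 3-2-4-1-5, expanding outward from the peak — single-peaked.
Ballot type 2 (peak Tau at position 1): ranking walks positions 1-2-3-4-5, expanding outward from the peak — single-peaked.
Ballot type 3 (peak Theta at position 3): ranking walks positions 3-4-5-2-1, expanding outward from the peak — single-peaked.
Every ranking is single-peaked on this axis.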